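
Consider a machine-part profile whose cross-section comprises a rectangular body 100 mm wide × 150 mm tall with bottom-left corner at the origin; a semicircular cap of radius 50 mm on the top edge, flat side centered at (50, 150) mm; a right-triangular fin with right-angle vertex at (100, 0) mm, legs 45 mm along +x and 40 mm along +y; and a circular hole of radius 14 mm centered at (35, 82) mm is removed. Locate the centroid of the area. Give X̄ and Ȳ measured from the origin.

X̄ = 53.53 mm, Ȳ = 91.56 mm

rectangular body: A = 100 × 150 = 15000.00, centroid at (50.00, 75.00).
semicircular top: A = ½π·50² = 3926.99, centroid at (50.00, 171.22).
triangular fin: A = ½·45·40 = 900.00, centroid at (115.00, 13.33).
hole: A = −π·14² = -615.75, centroid at (35.00, 82.00).
ΣA = 19211.24 mm²
ΣAX̄ = (15000.00)(50.00) + (3926.99)(50.00) + (900.00)(115.00) + (-615.75)(35.00) = 1028298.22 mm³
ΣAȲ = (15000.00)(75.00) + (3926.99)(171.22) + (900.00)(13.33) + (-615.75)(82.00) = 1758890.28 mm³
X̄ = 1028298.22 / 19211.24 = 53.53 mm
Ȳ = 1758890.28 / 19211.24 = 91.56 mm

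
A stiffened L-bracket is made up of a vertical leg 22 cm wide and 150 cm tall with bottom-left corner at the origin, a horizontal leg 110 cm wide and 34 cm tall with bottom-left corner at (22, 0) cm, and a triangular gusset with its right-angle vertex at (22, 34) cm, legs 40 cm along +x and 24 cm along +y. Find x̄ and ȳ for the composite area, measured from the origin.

vertical leg: A = 22 × 150 = 3300.00, centroid at (11.00, 75.00).
horizontal leg: A = 110 × 34 = 3740.00, centroid at (77.00, 17.00).
gusset: A = ½·40·24 = 480.00, centroid at (35.33, 42.00).
ΣA = 7520.00 cm², ΣAx̄ = 341240.00 cm³, ΣAȳ = 331240.00 cm³.
x̄ = 341240.00/7520.00 = 45.38 cm; ȳ = 331240.00/7520.00 = 44.05 cm.

x̄ = 45.38 cm, ȳ = 44.05 cm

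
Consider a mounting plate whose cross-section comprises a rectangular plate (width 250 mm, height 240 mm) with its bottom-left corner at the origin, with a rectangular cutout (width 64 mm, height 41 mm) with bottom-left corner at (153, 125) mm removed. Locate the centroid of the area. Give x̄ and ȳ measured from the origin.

plate: A = 250 × 240 = 60000.00, centroid at (125.00, 120.00).
hole: A = −(64 × 41) = -2624.00, centroid at (185.00, 145.50).
ΣA = 57376.00 mm², ΣAx̄ = 7014560.00 mm³, ΣAȳ = 6818208.00 mm³.
x̄ = 7014560.00/57376.00 = 122.26 mm; ȳ = 6818208.00/57376.00 = 118.83 mm.

x̄ = 122.26 mm, ȳ = 118.83 mm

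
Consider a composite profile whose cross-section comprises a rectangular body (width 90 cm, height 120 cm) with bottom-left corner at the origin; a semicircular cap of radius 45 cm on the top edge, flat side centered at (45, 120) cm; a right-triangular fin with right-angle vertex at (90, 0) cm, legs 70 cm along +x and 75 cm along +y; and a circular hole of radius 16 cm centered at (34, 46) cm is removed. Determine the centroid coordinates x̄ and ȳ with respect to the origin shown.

x̄ = 56.91 cm, ȳ = 70.82 cm

Part | A | x̄ᵢ | ȳᵢ | A·x̄ᵢ | A·ȳᵢ
rectangular body | 10800.00 | 45.00 | 60.00 | 486000.00 | 648000.00
semicircular top | 3180.86 | 45.00 | 139.10 | 143138.82 | 442453.51
triangular fin | 2625.00 | 113.33 | 25.00 | 297500.00 | 65625.00
hole | -804.25 | 34.00 | 46.00 | -27344.42 | -36995.40
Σ | 15801.61 |  |  | 899294.39 | 1119083.11
x̄ = 899294.39 / 15801.61 = 56.91 cm
ȳ = 1119083.11 / 15801.61 = 70.82 cm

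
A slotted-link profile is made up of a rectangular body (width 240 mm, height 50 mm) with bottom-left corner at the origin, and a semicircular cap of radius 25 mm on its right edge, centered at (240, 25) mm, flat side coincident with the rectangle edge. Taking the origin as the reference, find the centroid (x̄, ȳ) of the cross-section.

x̄ = 129.88 mm, ȳ = 25.00 mm

rectangular body: A = 240 × 50 = 12000.00, centroid at (120.00, 25.00).
semicircular end: A = ½π·25² = 981.75, centroid at (250.61, 25.00).
ΣA = 12981.75 mm², ΣAx̄ = 1686036.12 mm³, ΣAȳ = 324543.69 mm³.
x̄ = 1686036.12/12981.75 = 129.88 mm; ȳ = 324543.69/12981.75 = 25.00 mm.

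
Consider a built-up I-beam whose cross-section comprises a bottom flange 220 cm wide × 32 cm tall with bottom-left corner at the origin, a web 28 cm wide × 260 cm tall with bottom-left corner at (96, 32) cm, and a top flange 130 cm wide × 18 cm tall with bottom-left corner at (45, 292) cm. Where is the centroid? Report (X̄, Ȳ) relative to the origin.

X̄ = 110.00 cm, Ȳ = 119.83 cm

bottom flange: A = 220 × 32 = 7040.00, centroid at (110.00, 16.00).
web: A = 28 × 260 = 7280.00, centroid at (110.00, 162.00).
top flange: A = 130 × 18 = 2340.00, centroid at (110.00, 301.00).
ΣA = 16660.00 cm²
ΣAX̄ = (7040.00)(110.00) + (7280.00)(110.00) + (2340.00)(110.00) = 1832600.00 cm³
ΣAȲ = (7040.00)(16.00) + (7280.00)(162.00) + (2340.00)(301.00) = 1996340.00 cm³
X̄ = 1832600.00 / 16660.00 = 110.00 cm
Ȳ = 1996340.00 / 16660.00 = 119.83 cm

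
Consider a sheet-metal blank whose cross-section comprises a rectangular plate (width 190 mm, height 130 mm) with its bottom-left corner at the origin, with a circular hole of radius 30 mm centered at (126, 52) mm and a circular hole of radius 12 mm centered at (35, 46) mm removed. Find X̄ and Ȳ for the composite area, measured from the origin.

Part | A | x̄ᵢ | ȳᵢ | A·x̄ᵢ | A·ȳᵢ
plate | 24700.00 | 95.00 | 65.00 | 2346500.00 | 1605500.00
hole 1 | -2827.43 | 126.00 | 52.00 | -356256.61 | -147026.54
hole 2 | -452.39 | 35.00 | 46.00 | -15833.63 | -20809.91
Σ | 21420.18 |  |  | 1974409.77 | 1437663.55
X̄ = 1974409.77 / 21420.18 = 92.18 mm
Ȳ = 1437663.55 / 21420.18 = 67.12 mm

X̄ = 92.18 mm, Ȳ = 67.12 mm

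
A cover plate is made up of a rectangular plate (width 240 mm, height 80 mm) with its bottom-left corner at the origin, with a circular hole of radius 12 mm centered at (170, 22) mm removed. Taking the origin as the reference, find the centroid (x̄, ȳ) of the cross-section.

x̄ = 118.79 mm, ȳ = 40.43 mm

plate: A = 240 × 80 = 19200.00, centroid at (120.00, 40.00).
hole: A = −π·12² = -452.39, centroid at (170.00, 22.00).
ΣA = 18747.61 mm², ΣAx̄ = 2227093.81 mm³, ΣAȳ = 758047.43 mm³.
x̄ = 2227093.81/18747.61 = 118.79 mm; ȳ = 758047.43/18747.61 = 40.43 mm.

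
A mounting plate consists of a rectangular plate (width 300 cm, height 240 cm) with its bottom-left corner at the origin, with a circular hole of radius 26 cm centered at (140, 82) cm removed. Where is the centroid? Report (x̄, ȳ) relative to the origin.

x̄ = 150.30 cm, ȳ = 121.15 cm

Part | A | x̄ᵢ | ȳᵢ | A·x̄ᵢ | A·ȳᵢ
plate | 72000.00 | 150.00 | 120.00 | 10800000.00 | 8640000.00
hole | -2123.72 | 140.00 | 82.00 | -297320.33 | -174144.76
Σ | 69876.28 |  |  | 10502679.67 | 8465855.24
x̄ = 10502679.67 / 69876.28 = 150.30 cm
ȳ = 8465855.24 / 69876.28 = 121.15 cm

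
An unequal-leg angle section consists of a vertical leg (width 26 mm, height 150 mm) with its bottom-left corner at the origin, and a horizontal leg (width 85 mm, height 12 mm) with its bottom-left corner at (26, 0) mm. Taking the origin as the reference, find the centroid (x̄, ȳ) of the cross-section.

Part | A | x̄ᵢ | ȳᵢ | A·x̄ᵢ | A·ȳᵢ
vertical leg | 3900.00 | 13.00 | 75.00 | 50700.00 | 292500.00
horizontal leg | 1020.00 | 68.50 | 6.00 | 69870.00 | 6120.00
Σ | 4920.00 |  |  | 120570.00 | 298620.00
x̄ = 120570.00 / 4920.00 = 24.51 mm
ȳ = 298620.00 / 4920.00 = 60.70 mm

x̄ = 24.51 mm, ȳ = 60.70 mm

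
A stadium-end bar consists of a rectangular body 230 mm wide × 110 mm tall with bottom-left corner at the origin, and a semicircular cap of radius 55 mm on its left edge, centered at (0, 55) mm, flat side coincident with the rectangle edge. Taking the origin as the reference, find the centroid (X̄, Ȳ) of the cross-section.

rectangular body: A = 230 × 110 = 25300.00, centroid at (115.00, 55.00).
semicircular end: A = ½π·55² = 4751.66, centroid at (-23.34, 55.00).
ΣA = 30051.66 mm²
ΣAX̄ = (25300.00)(115.00) + (4751.66)(-23.34) = 2798583.33 mm³
ΣAȲ = (25300.00)(55.00) + (4751.66)(55.00) = 1652841.24 mm³
X̄ = 2798583.33 / 30051.66 = 93.13 mm
Ȳ = 1652841.24 / 30051.66 = 55.00 mm

X̄ = 93.13 mm, Ȳ = 55.00 mm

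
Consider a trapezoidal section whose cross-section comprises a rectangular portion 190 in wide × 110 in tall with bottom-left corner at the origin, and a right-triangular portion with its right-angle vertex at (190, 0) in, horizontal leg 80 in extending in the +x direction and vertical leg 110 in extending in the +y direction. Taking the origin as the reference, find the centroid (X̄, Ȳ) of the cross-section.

rectangular portion: A = 190 × 110 = 20900.00, centroid at (95.00, 55.00).
triangular portion: A = ½·80·110 = 4400.00, centroid at (216.67, 36.67).
ΣA = 25300.00 in²
ΣAX̄ = (20900.00)(95.00) + (4400.00)(216.67) = 2938833.33 in³
ΣAȲ = (20900.00)(55.00) + (4400.00)(36.67) = 1310833.33 in³
X̄ = 2938833.33 / 25300.00 = 116.16 in
Ȳ = 1310833.33 / 25300.00 = 51.81 in

X̄ = 116.16 in, Ȳ = 51.81 in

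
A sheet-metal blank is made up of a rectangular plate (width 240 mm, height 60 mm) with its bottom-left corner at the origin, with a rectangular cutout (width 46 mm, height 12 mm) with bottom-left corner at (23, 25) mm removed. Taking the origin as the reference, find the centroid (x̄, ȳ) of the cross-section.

plate: A = 240 × 60 = 14400.00, centroid at (120.00, 30.00).
hole: A = −(46 × 12) = -552.00, centroid at (46.00, 31.00).
ΣA = 13848.00 mm², ΣAx̄ = 1702608.00 mm³, ΣAȳ = 414888.00 mm³.
x̄ = 1702608.00/13848.00 = 122.95 mm; ȳ = 414888.00/13848.00 = 29.96 mm.

x̄ = 122.95 mm, ȳ = 29.96 mm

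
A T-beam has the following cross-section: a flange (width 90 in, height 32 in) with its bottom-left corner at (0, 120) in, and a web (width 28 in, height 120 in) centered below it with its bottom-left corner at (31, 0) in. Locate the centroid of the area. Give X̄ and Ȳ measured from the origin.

web: A = 28 × 120 = 3360.00, centroid at (45.00, 60.00).
flange: A = 90 × 32 = 2880.00, centroid at (45.00, 136.00).
ΣA = 6240.00 in²
ΣAX̄ = (3360.00)(45.00) + (2880.00)(45.00) = 280800.00 in³
ΣAȲ = (3360.00)(60.00) + (2880.00)(136.00) = 593280.00 in³
X̄ = 280800.00 / 6240.00 = 45.00 in
Ȳ = 593280.00 / 6240.00 = 95.08 in

X̄ = 45.00 in, Ȳ = 95.08 in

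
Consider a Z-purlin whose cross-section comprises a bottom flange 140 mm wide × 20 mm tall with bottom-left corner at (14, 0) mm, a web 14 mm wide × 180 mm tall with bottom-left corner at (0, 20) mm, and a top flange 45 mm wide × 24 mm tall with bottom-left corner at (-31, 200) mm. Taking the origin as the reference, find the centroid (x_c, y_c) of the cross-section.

x_c = 38.07 mm, y_c = 83.46 mm

bottom flange: A = 140 × 20 = 2800.00, centroid at (84.00, 10.00).
web: A = 14 × 180 = 2520.00, centroid at (7.00, 110.00).
top flange: A = 45 × 24 = 1080.00, centroid at (-8.50, 212.00).
ΣA = 6400.00 mm², ΣAx_c = 243660.00 mm³, ΣAy_c = 534160.00 mm³.
x_c = 243660.00/6400.00 = 38.07 mm; y_c = 534160.00/6400.00 = 83.46 mm.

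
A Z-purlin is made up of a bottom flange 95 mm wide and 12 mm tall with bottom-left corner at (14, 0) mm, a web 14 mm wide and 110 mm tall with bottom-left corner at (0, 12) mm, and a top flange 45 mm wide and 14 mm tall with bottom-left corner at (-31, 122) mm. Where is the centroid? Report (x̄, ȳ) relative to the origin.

x̄ = 22.82 mm, ȳ = 57.79 mm

Part | A | x̄ᵢ | ȳᵢ | A·x̄ᵢ | A·ȳᵢ
bottom flange | 1140.00 | 61.50 | 6.00 | 70110.00 | 6840.00
web | 1540.00 | 7.00 | 67.00 | 10780.00 | 103180.00
top flange | 630.00 | -8.50 | 129.00 | -5355.00 | 81270.00
Σ | 3310.00 |  |  | 75535.00 | 191290.00
x̄ = 75535.00 / 3310.00 = 22.82 mm
ȳ = 191290.00 / 3310.00 = 57.79 mm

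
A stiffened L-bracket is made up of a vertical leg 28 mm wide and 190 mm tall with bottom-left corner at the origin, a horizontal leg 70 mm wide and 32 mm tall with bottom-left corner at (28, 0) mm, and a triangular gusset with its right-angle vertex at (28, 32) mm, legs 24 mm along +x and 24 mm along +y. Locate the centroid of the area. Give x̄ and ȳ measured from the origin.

Part | A | x̄ᵢ | ȳᵢ | A·x̄ᵢ | A·ȳᵢ
vertical leg | 5320.00 | 14.00 | 95.00 | 74480.00 | 505400.00
horizontal leg | 2240.00 | 63.00 | 16.00 | 141120.00 | 35840.00
gusset | 288.00 | 36.00 | 40.00 | 10368.00 | 11520.00
Σ | 7848.00 |  |  | 225968.00 | 552760.00
x̄ = 225968.00 / 7848.00 = 28.79 mm
ȳ = 552760.00 / 7848.00 = 70.43 mm

x̄ = 28.79 mm, ȳ = 70.43 mm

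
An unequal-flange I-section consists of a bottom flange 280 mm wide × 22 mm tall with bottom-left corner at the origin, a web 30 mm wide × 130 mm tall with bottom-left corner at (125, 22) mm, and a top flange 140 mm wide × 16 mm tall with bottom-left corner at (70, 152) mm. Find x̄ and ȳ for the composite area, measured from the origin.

bottom flange: A = 280 × 22 = 6160.00, centroid at (140.00, 11.00).
web: A = 30 × 130 = 3900.00, centroid at (140.00, 87.00).
top flange: A = 140 × 16 = 2240.00, centroid at (140.00, 160.00).
ΣA = 12300.00 mm²
ΣAx̄ = (6160.00)(140.00) + (3900.00)(140.00) + (2240.00)(140.00) = 1722000.00 mm³
ΣAȳ = (6160.00)(11.00) + (3900.00)(87.00) + (2240.00)(160.00) = 765460.00 mm³
x̄ = 1722000.00 / 12300.00 = 140.00 mm
ȳ = 765460.00 / 12300.00 = 62.23 mm

x̄ = 140.00 mm, ȳ = 62.23 mm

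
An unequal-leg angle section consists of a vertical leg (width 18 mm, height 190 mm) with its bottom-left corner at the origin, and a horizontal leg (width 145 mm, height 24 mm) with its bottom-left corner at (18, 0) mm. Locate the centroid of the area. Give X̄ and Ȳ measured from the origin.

vertical leg: A = 18 × 190 = 3420.00, centroid at (9.00, 95.00).
horizontal leg: A = 145 × 24 = 3480.00, centroid at (90.50, 12.00).
ΣA = 6900.00 mm², ΣAX̄ = 345720.00 mm³, ΣAȲ = 366660.00 mm³.
X̄ = 345720.00/6900.00 = 50.10 mm; Ȳ = 366660.00/6900.00 = 53.14 mm.

X̄ = 50.10 mm, Ȳ = 53.14 mm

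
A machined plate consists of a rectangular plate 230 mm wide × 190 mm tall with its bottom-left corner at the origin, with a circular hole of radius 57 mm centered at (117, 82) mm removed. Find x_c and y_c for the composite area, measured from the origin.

x_c = 114.39 mm, y_c = 98.96 mm

Part | A | x̄ᵢ | ȳᵢ | A·x̄ᵢ | A·ȳᵢ
plate | 43700.00 | 115.00 | 95.00 | 5025500.00 | 4151500.00
hole | -10207.03 | 117.00 | 82.00 | -1194223.04 | -836976.83
Σ | 33492.97 |  |  | 3831276.96 | 3314523.17
x_c = 3831276.96 / 33492.97 = 114.39 mm
y_c = 3314523.17 / 33492.97 = 98.96 mm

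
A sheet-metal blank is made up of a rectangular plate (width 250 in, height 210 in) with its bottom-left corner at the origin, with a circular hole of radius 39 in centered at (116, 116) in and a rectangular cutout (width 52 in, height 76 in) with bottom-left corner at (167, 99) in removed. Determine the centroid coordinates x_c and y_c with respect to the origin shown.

x_c = 119.84 in, y_c = 100.91 in

Part | A | x̄ᵢ | ȳᵢ | A·x̄ᵢ | A·ȳᵢ
plate | 52500.00 | 125.00 | 105.00 | 6562500.00 | 5512500.00
hole 1 | -4778.36 | 116.00 | 116.00 | -554290.04 | -554290.04
hole 2 | -3952.00 | 193.00 | 137.00 | -762736.00 | -541424.00
Σ | 43769.64 |  |  | 5245473.96 | 4416785.96
x_c = 5245473.96 / 43769.64 = 119.84 in
y_c = 4416785.96 / 43769.64 = 100.91 in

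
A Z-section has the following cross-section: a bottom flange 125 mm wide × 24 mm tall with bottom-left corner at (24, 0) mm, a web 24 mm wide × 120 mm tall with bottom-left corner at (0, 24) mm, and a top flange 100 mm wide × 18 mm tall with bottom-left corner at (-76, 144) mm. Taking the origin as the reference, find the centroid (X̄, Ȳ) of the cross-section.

X̄ = 32.20 mm, Ȳ = 72.05 mm

bottom flange: A = 125 × 24 = 3000.00, centroid at (86.50, 12.00).
web: A = 24 × 120 = 2880.00, centroid at (12.00, 84.00).
top flange: A = 100 × 18 = 1800.00, centroid at (-26.00, 153.00).
ΣA = 7680.00 mm²
ΣAX̄ = (3000.00)(86.50) + (2880.00)(12.00) + (1800.00)(-26.00) = 247260.00 mm³
ΣAȲ = (3000.00)(12.00) + (2880.00)(84.00) + (1800.00)(153.00) = 553320.00 mm³
X̄ = 247260.00 / 7680.00 = 32.20 mm
Ȳ = 553320.00 / 7680.00 = 72.05 mm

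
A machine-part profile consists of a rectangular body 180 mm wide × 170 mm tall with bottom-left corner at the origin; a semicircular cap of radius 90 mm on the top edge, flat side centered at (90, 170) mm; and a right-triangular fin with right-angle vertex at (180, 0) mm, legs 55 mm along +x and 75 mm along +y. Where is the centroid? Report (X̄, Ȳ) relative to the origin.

X̄ = 94.92 mm, Ȳ = 116.81 mm

Part | A | x̄ᵢ | ȳᵢ | A·x̄ᵢ | A·ȳᵢ
rectangular body | 30600.00 | 90.00 | 85.00 | 2754000.00 | 2601000.00
semicircular top | 12723.45 | 90.00 | 208.20 | 1145110.52 | 2648986.54
triangular fin | 2062.50 | 198.33 | 25.00 | 409062.50 | 51562.50
Σ | 45385.95 |  |  | 4308173.02 | 5301549.04
X̄ = 4308173.02 / 45385.95 = 94.92 mm
Ȳ = 5301549.04 / 45385.95 = 116.81 mm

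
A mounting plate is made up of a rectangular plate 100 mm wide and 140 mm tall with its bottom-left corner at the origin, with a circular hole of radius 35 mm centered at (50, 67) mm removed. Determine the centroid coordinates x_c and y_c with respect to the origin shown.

x_c = 50.00 mm, y_c = 71.14 mm

plate: A = 100 × 140 = 14000.00, centroid at (50.00, 70.00).
hole: A = −π·35² = -3848.45, centroid at (50.00, 67.00).
ΣA = 10151.55 mm²
ΣAx_c = (14000.00)(50.00) + (-3848.45)(50.00) = 507577.45 mm³
ΣAy_c = (14000.00)(70.00) + (-3848.45)(67.00) = 722153.78 mm³
x_c = 507577.45 / 10151.55 = 50.00 mm
y_c = 722153.78 / 10151.55 = 71.14 mm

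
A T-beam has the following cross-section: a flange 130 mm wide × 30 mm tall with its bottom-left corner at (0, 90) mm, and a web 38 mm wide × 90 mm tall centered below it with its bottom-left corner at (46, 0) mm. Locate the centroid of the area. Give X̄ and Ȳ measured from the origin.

X̄ = 65.00 mm, Ȳ = 76.97 mm

web: A = 38 × 90 = 3420.00, centroid at (65.00, 45.00).
flange: A = 130 × 30 = 3900.00, centroid at (65.00, 105.00).
ΣA = 7320.00 mm², ΣAX̄ = 475800.00 mm³, ΣAȲ = 563400.00 mm³.
X̄ = 475800.00/7320.00 = 65.00 mm; Ȳ = 563400.00/7320.00 = 76.97 mm.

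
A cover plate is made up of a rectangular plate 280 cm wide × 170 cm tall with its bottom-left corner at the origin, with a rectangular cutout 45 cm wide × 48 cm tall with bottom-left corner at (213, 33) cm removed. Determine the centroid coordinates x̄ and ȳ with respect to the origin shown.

plate: A = 280 × 170 = 47600.00, centroid at (140.00, 85.00).
hole: A = −(45 × 48) = -2160.00, centroid at (235.50, 57.00).
ΣA = 45440.00 cm², ΣAx̄ = 6155320.00 cm³, ΣAȳ = 3922880.00 cm³.
x̄ = 6155320.00/45440.00 = 135.46 cm; ȳ = 3922880.00/45440.00 = 86.33 cm.

x̄ = 135.46 cm, ȳ = 86.33 cm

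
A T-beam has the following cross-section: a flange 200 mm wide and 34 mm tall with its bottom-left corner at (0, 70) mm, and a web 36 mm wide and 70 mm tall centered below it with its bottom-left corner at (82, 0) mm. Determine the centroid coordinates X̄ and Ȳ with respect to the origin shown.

web: A = 36 × 70 = 2520.00, centroid at (100.00, 35.00).
flange: A = 200 × 34 = 6800.00, centroid at (100.00, 87.00).
ΣA = 9320.00 mm², ΣAX̄ = 932000.00 mm³, ΣAȲ = 679800.00 mm³.
X̄ = 932000.00/9320.00 = 100.00 mm; Ȳ = 679800.00/9320.00 = 72.94 mm.

X̄ = 100.00 mm, Ȳ = 72.94 mm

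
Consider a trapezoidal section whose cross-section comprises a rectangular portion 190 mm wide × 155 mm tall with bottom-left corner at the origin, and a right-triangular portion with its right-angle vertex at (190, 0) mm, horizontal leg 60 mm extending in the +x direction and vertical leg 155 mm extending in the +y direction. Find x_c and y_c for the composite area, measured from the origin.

x_c = 110.68 mm, y_c = 73.98 mm

rectangular portion: A = 190 × 155 = 29450.00, centroid at (95.00, 77.50).
triangular portion: A = ½·60·155 = 4650.00, centroid at (210.00, 51.67).
ΣA = 34100.00 mm²
ΣAx_c = (29450.00)(95.00) + (4650.00)(210.00) = 3774250.00 mm³
ΣAy_c = (29450.00)(77.50) + (4650.00)(51.67) = 2522625.00 mm³
x_c = 3774250.00 / 34100.00 = 110.68 mm
y_c = 2522625.00 / 34100.00 = 73.98 mm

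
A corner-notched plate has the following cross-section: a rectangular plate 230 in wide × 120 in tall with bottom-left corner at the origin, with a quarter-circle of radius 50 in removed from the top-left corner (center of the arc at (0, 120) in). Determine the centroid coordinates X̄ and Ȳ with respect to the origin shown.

plate: A = 230 × 120 = 27600.00, centroid at (115.00, 60.00).
removed quarter-circle: A = −¼π·50² = -1963.50, centroid at (21.22, 98.78).
ΣA = 25636.50 in²
ΣAX̄ = (27600.00)(115.00) + (-1963.50)(21.22) = 3132333.33 in³
ΣAȲ = (27600.00)(60.00) + (-1963.50)(98.78) = 1462047.22 in³
X̄ = 3132333.33 / 25636.50 = 122.18 in
Ȳ = 1462047.22 / 25636.50 = 57.03 in

X̄ = 122.18 in, Ȳ = 57.03 in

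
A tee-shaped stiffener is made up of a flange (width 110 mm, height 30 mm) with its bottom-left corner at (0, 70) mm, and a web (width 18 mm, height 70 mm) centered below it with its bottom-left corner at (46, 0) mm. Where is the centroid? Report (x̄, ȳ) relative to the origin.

x̄ = 55.00 mm, ȳ = 71.18 mm

web: A = 18 × 70 = 1260.00, centroid at (55.00, 35.00).
flange: A = 110 × 30 = 3300.00, centroid at (55.00, 85.00).
ΣA = 4560.00 mm²
ΣAx̄ = (1260.00)(55.00) + (3300.00)(55.00) = 250800.00 mm³
ΣAȳ = (1260.00)(35.00) + (3300.00)(85.00) = 324600.00 mm³
x̄ = 250800.00 / 4560.00 = 55.00 mm
ȳ = 324600.00 / 4560.00 = 71.18 mm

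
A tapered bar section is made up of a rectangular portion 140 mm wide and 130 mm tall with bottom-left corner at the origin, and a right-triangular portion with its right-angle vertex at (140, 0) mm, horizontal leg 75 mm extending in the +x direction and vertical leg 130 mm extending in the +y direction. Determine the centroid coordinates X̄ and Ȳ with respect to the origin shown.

X̄ = 90.07 mm, Ȳ = 60.42 mm

rectangular portion: A = 140 × 130 = 18200.00, centroid at (70.00, 65.00).
triangular portion: A = ½·75·130 = 4875.00, centroid at (165.00, 43.33).
ΣA = 23075.00 mm², ΣAX̄ = 2078375.00 mm³, ΣAȲ = 1394250.00 mm³.
X̄ = 2078375.00/23075.00 = 90.07 mm; Ȳ = 1394250.00/23075.00 = 60.42 mm.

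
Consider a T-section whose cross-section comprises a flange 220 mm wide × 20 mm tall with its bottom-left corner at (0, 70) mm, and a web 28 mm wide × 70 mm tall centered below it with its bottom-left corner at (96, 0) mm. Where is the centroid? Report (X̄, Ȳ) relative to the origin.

X̄ = 110.00 mm, Ȳ = 66.13 mm

web: A = 28 × 70 = 1960.00, centroid at (110.00, 35.00).
flange: A = 220 × 20 = 4400.00, centroid at (110.00, 80.00).
ΣA = 6360.00 mm²
ΣAX̄ = (1960.00)(110.00) + (4400.00)(110.00) = 699600.00 mm³
ΣAȲ = (1960.00)(35.00) + (4400.00)(80.00) = 420600.00 mm³
X̄ = 699600.00 / 6360.00 = 110.00 mm
Ȳ = 420600.00 / 6360.00 = 66.13 mm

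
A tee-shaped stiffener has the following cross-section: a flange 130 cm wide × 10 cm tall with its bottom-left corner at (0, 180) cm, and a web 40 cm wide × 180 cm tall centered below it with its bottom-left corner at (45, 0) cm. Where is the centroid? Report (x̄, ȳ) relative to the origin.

web: A = 40 × 180 = 7200.00, centroid at (65.00, 90.00).
flange: A = 130 × 10 = 1300.00, centroid at (65.00, 185.00).
ΣA = 8500.00 cm²
ΣAx̄ = (7200.00)(65.00) + (1300.00)(65.00) = 552500.00 cm³
ΣAȳ = (7200.00)(90.00) + (1300.00)(185.00) = 888500.00 cm³
x̄ = 552500.00 / 8500.00 = 65.00 cm
ȳ = 888500.00 / 8500.00 = 104.53 cm

x̄ = 65.00 cm, ȳ = 104.53 cm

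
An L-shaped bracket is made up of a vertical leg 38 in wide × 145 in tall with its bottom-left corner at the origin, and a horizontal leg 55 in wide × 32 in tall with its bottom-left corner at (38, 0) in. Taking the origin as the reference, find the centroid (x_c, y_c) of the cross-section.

x_c = 30.26 in, y_c = 58.82 in

vertical leg: A = 38 × 145 = 5510.00, centroid at (19.00, 72.50).
horizontal leg: A = 55 × 32 = 1760.00, centroid at (65.50, 16.00).
ΣA = 7270.00 in², ΣAx_c = 219970.00 in³, ΣAy_c = 427635.00 in³.
x_c = 219970.00/7270.00 = 30.26 in; y_c = 427635.00/7270.00 = 58.82 in.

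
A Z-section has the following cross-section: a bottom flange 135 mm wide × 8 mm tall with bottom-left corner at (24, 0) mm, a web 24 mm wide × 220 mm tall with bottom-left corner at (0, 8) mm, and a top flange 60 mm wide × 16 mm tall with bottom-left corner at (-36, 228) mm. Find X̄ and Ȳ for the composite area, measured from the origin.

bottom flange: A = 135 × 8 = 1080.00, centroid at (91.50, 4.00).
web: A = 24 × 220 = 5280.00, centroid at (12.00, 118.00).
top flange: A = 60 × 16 = 960.00, centroid at (-6.00, 236.00).
ΣA = 7320.00 mm²
ΣAX̄ = (1080.00)(91.50) + (5280.00)(12.00) + (960.00)(-6.00) = 156420.00 mm³
ΣAȲ = (1080.00)(4.00) + (5280.00)(118.00) + (960.00)(236.00) = 853920.00 mm³
X̄ = 156420.00 / 7320.00 = 21.37 mm
Ȳ = 853920.00 / 7320.00 = 116.66 mm

X̄ = 21.37 mm, Ȳ = 116.66 mm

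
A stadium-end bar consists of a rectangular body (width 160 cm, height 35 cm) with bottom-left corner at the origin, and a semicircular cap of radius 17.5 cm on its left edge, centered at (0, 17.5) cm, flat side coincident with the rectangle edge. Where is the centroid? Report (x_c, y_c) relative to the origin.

Part | A | x̄ᵢ | ȳᵢ | A·x̄ᵢ | A·ȳᵢ
rectangular body | 5600.00 | 80.00 | 17.50 | 448000.00 | 98000.00
semicircular end | 481.06 | -7.43 | 17.50 | -3572.92 | 8418.49
Σ | 6081.06 |  |  | 444427.08 | 106418.49
x_c = 444427.08 / 6081.06 = 73.08 cm
y_c = 106418.49 / 6081.06 = 17.50 cm

x_c = 73.08 cm, y_c = 17.50 cm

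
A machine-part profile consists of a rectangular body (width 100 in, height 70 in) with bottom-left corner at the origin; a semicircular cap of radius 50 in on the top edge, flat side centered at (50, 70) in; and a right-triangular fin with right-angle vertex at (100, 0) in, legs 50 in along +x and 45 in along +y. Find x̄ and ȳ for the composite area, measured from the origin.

x̄ = 56.22 in, ȳ = 51.45 in

rectangular body: A = 100 × 70 = 7000.00, centroid at (50.00, 35.00).
semicircular top: A = ½π·50² = 3926.99, centroid at (50.00, 91.22).
triangular fin: A = ½·50·45 = 1125.00, centroid at (116.67, 15.00).
ΣA = 12051.99 in²
ΣAx̄ = (7000.00)(50.00) + (3926.99)(50.00) + (1125.00)(116.67) = 677599.54 in³
ΣAȳ = (7000.00)(35.00) + (3926.99)(91.22) + (1125.00)(15.00) = 620097.69 in³
x̄ = 677599.54 / 12051.99 = 56.22 in
ȳ = 620097.69 / 12051.99 = 51.45 in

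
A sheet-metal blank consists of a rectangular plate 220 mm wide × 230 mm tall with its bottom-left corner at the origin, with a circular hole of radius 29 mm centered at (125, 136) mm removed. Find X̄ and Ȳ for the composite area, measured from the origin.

X̄ = 109.17 mm, Ȳ = 113.84 mm

Part | A | x̄ᵢ | ȳᵢ | A·x̄ᵢ | A·ȳᵢ
plate | 50600.00 | 110.00 | 115.00 | 5566000.00 | 5819000.00
hole | -2642.08 | 125.00 | 136.00 | -330259.93 | -359322.80
Σ | 47957.92 |  |  | 5235740.07 | 5459677.20
X̄ = 5235740.07 / 47957.92 = 109.17 mm
Ȳ = 5459677.20 / 47957.92 = 113.84 mm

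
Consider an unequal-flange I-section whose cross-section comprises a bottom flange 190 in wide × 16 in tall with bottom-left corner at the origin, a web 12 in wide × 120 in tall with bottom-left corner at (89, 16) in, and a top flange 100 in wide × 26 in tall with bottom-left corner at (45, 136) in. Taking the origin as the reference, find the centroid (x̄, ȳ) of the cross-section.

x̄ = 95.00 in, ȳ = 73.61 in

bottom flange: A = 190 × 16 = 3040.00, centroid at (95.00, 8.00).
web: A = 12 × 120 = 1440.00, centroid at (95.00, 76.00).
top flange: A = 100 × 26 = 2600.00, centroid at (95.00, 149.00).
ΣA = 7080.00 in²
ΣAx̄ = (3040.00)(95.00) + (1440.00)(95.00) + (2600.00)(95.00) = 672600.00 in³
ΣAȳ = (3040.00)(8.00) + (1440.00)(76.00) + (2600.00)(149.00) = 521160.00 in³
x̄ = 672600.00 / 7080.00 = 95.00 in
ȳ = 521160.00 / 7080.00 = 73.61 in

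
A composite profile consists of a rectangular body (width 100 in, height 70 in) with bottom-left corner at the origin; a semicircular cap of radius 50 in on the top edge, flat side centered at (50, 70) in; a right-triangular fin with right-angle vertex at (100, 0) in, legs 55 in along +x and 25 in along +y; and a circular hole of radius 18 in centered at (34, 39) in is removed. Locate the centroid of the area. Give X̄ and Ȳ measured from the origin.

rectangular body: A = 100 × 70 = 7000.00, centroid at (50.00, 35.00).
semicircular top: A = ½π·50² = 3926.99, centroid at (50.00, 91.22).
triangular fin: A = ½·55·25 = 687.50, centroid at (118.33, 8.33).
hole: A = −π·18² = -1017.88, centroid at (34.00, 39.00).
ΣA = 10596.61 in², ΣAX̄ = 593095.92 in³, ΣAȲ = 569254.69 in³.
X̄ = 593095.92/10596.61 = 55.97 in; Ȳ = 569254.69/10596.61 = 53.72 in.

X̄ = 55.97 in, Ȳ = 53.72 in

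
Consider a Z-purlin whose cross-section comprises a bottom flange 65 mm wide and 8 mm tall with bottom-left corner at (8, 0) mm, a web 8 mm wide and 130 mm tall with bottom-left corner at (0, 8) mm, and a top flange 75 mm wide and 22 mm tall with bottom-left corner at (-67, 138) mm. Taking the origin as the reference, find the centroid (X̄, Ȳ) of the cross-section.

X̄ = -7.31 mm, Ȳ = 100.89 mm

bottom flange: A = 65 × 8 = 520.00, centroid at (40.50, 4.00).
web: A = 8 × 130 = 1040.00, centroid at (4.00, 73.00).
top flange: A = 75 × 22 = 1650.00, centroid at (-29.50, 149.00).
ΣA = 3210.00 mm²
ΣAX̄ = (520.00)(40.50) + (1040.00)(4.00) + (1650.00)(-29.50) = -23455.00 mm³
ΣAȲ = (520.00)(4.00) + (1040.00)(73.00) + (1650.00)(149.00) = 323850.00 mm³
X̄ = -23455.00 / 3210.00 = -7.31 mm
Ȳ = 323850.00 / 3210.00 = 100.89 mm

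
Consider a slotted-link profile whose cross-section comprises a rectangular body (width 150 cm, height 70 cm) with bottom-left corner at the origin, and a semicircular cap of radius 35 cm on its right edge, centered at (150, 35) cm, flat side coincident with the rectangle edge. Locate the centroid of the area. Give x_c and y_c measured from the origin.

x_c = 88.92 cm, y_c = 35.00 cm

Part | A | x̄ᵢ | ȳᵢ | A·x̄ᵢ | A·ȳᵢ
rectangular body | 10500.00 | 75.00 | 35.00 | 787500.00 | 367500.00
semicircular end | 1924.23 | 164.85 | 35.00 | 317217.16 | 67347.89
Σ | 12424.23 |  |  | 1104717.16 | 434847.89
x_c = 1104717.16 / 12424.23 = 88.92 cm
y_c = 434847.89 / 12424.23 = 35.00 cm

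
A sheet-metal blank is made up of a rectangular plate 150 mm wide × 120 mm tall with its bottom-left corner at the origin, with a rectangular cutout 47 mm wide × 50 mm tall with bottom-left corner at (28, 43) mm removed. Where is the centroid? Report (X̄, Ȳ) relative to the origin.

X̄ = 78.53 mm, Ȳ = 58.80 mm

Part | A | x̄ᵢ | ȳᵢ | A·x̄ᵢ | A·ȳᵢ
plate | 18000.00 | 75.00 | 60.00 | 1350000.00 | 1080000.00
hole | -2350.00 | 51.50 | 68.00 | -121025.00 | -159800.00
Σ | 15650.00 |  |  | 1228975.00 | 920200.00
X̄ = 1228975.00 / 15650.00 = 78.53 mm
Ȳ = 920200.00 / 15650.00 = 58.80 mm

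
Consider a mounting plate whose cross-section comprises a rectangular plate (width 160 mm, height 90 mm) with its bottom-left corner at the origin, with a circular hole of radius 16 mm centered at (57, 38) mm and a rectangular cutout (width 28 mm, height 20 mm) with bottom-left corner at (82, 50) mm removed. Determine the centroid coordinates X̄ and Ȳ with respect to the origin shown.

Part | A | x̄ᵢ | ȳᵢ | A·x̄ᵢ | A·ȳᵢ
plate | 14400.00 | 80.00 | 45.00 | 1152000.00 | 648000.00
hole 1 | -804.25 | 57.00 | 38.00 | -45842.12 | -30561.41
hole 2 | -560.00 | 96.00 | 60.00 | -53760.00 | -33600.00
Σ | 13035.75 |  |  | 1052397.88 | 583838.59
X̄ = 1052397.88 / 13035.75 = 80.73 mm
Ȳ = 583838.59 / 13035.75 = 44.79 mm

X̄ = 80.73 mm, Ȳ = 44.79 mm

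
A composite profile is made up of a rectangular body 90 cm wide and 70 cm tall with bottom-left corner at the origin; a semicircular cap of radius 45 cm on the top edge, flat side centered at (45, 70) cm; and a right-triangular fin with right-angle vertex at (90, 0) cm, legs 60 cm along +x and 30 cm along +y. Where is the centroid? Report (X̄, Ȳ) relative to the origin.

X̄ = 50.64 cm, Ȳ = 49.41 cm

Part | A | x̄ᵢ | ȳᵢ | A·x̄ᵢ | A·ȳᵢ
rectangular body | 6300.00 | 45.00 | 35.00 | 283500.00 | 220500.00
semicircular top | 3180.86 | 45.00 | 89.10 | 143138.82 | 283410.38
triangular fin | 900.00 | 110.00 | 10.00 | 99000.00 | 9000.00
Σ | 10380.86 |  |  | 525638.82 | 512910.38
X̄ = 525638.82 / 10380.86 = 50.64 cm
Ȳ = 512910.38 / 10380.86 = 49.41 cm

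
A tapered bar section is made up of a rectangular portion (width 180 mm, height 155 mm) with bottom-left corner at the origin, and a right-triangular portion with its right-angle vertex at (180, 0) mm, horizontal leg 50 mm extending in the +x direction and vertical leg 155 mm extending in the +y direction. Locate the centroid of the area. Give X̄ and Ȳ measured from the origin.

Part | A | x̄ᵢ | ȳᵢ | A·x̄ᵢ | A·ȳᵢ
rectangular portion | 27900.00 | 90.00 | 77.50 | 2511000.00 | 2162250.00
triangular portion | 3875.00 | 196.67 | 51.67 | 762083.33 | 200208.33
Σ | 31775.00 |  |  | 3273083.33 | 2362458.33
X̄ = 3273083.33 / 31775.00 = 103.01 mm
Ȳ = 2362458.33 / 31775.00 = 74.35 mm

X̄ = 103.01 mm, Ȳ = 74.35 mm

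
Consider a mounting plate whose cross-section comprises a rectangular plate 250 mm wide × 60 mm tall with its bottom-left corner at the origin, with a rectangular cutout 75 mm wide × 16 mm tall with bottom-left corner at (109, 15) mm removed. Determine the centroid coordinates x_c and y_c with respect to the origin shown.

x_c = 123.13 mm, y_c = 30.61 mm

Part | A | x̄ᵢ | ȳᵢ | A·x̄ᵢ | A·ȳᵢ
plate | 15000.00 | 125.00 | 30.00 | 1875000.00 | 450000.00
hole | -1200.00 | 146.50 | 23.00 | -175800.00 | -27600.00
Σ | 13800.00 |  |  | 1699200.00 | 422400.00
x_c = 1699200.00 / 13800.00 = 123.13 mm
y_c = 422400.00 / 13800.00 = 30.61 mm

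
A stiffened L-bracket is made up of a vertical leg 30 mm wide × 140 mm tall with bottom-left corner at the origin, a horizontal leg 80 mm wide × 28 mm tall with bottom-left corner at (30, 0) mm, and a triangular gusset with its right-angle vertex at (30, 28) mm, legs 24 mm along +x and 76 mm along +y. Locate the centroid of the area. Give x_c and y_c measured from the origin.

x_c = 34.61 mm, y_c = 50.87 mm

vertical leg: A = 30 × 140 = 4200.00, centroid at (15.00, 70.00).
horizontal leg: A = 80 × 28 = 2240.00, centroid at (70.00, 14.00).
gusset: A = ½·24·76 = 912.00, centroid at (38.00, 53.33).
ΣA = 7352.00 mm², ΣAx_c = 254456.00 mm³, ΣAy_c = 374000.00 mm³.
x_c = 254456.00/7352.00 = 34.61 mm; y_c = 374000.00/7352.00 = 50.87 mm.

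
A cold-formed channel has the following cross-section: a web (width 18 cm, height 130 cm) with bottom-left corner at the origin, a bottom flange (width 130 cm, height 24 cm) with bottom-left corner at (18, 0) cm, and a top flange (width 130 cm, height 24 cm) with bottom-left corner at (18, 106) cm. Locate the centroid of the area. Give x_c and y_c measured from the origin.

x_c = 62.82 cm, y_c = 65.00 cm

Part | A | x̄ᵢ | ȳᵢ | A·x̄ᵢ | A·ȳᵢ
web | 2340.00 | 9.00 | 65.00 | 21060.00 | 152100.00
bottom flange | 3120.00 | 83.00 | 12.00 | 258960.00 | 37440.00
top flange | 3120.00 | 83.00 | 118.00 | 258960.00 | 368160.00
Σ | 8580.00 |  |  | 538980.00 | 557700.00
x_c = 538980.00 / 8580.00 = 62.82 cm
y_c = 557700.00 / 8580.00 = 65.00 cm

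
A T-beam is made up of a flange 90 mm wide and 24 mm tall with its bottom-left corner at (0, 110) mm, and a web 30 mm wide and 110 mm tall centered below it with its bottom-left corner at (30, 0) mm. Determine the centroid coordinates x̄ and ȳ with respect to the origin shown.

web: A = 30 × 110 = 3300.00, centroid at (45.00, 55.00).
flange: A = 90 × 24 = 2160.00, centroid at (45.00, 122.00).
ΣA = 5460.00 mm²
ΣAx̄ = (3300.00)(45.00) + (2160.00)(45.00) = 245700.00 mm³
ΣAȳ = (3300.00)(55.00) + (2160.00)(122.00) = 445020.00 mm³
x̄ = 245700.00 / 5460.00 = 45.00 mm
ȳ = 445020.00 / 5460.00 = 81.51 mm

x̄ = 45.00 mm, ȳ = 81.51 mm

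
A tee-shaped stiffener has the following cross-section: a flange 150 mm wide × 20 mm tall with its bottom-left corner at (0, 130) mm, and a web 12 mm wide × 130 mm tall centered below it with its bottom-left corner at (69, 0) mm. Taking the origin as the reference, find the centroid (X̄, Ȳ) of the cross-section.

Part | A | x̄ᵢ | ȳᵢ | A·x̄ᵢ | A·ȳᵢ
web | 1560.00 | 75.00 | 65.00 | 117000.00 | 101400.00
flange | 3000.00 | 75.00 | 140.00 | 225000.00 | 420000.00
Σ | 4560.00 |  |  | 342000.00 | 521400.00
X̄ = 342000.00 / 4560.00 = 75.00 mm
Ȳ = 521400.00 / 4560.00 = 114.34 mm

X̄ = 75.00 mm, Ȳ = 114.34 mm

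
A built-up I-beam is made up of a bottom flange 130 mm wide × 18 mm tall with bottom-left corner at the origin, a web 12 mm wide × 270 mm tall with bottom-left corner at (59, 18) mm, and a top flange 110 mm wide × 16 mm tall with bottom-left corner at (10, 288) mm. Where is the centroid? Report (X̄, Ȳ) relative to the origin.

bottom flange: A = 130 × 18 = 2340.00, centroid at (65.00, 9.00).
web: A = 12 × 270 = 3240.00, centroid at (65.00, 153.00).
top flange: A = 110 × 16 = 1760.00, centroid at (65.00, 296.00).
ΣA = 7340.00 mm²
ΣAX̄ = (2340.00)(65.00) + (3240.00)(65.00) + (1760.00)(65.00) = 477100.00 mm³
ΣAȲ = (2340.00)(9.00) + (3240.00)(153.00) + (1760.00)(296.00) = 1037740.00 mm³
X̄ = 477100.00 / 7340.00 = 65.00 mm
Ȳ = 1037740.00 / 7340.00 = 141.38 mm

X̄ = 65.00 mm, Ȳ = 141.38 mm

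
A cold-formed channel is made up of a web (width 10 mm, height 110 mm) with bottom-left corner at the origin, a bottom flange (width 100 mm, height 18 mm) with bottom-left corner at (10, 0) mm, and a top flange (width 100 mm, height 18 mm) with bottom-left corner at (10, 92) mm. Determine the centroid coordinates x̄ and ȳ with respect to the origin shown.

web: A = 10 × 110 = 1100.00, centroid at (5.00, 55.00).
bottom flange: A = 100 × 18 = 1800.00, centroid at (60.00, 9.00).
top flange: A = 100 × 18 = 1800.00, centroid at (60.00, 101.00).
ΣA = 4700.00 mm²
ΣAx̄ = (1100.00)(5.00) + (1800.00)(60.00) + (1800.00)(60.00) = 221500.00 mm³
ΣAȳ = (1100.00)(55.00) + (1800.00)(9.00) + (1800.00)(101.00) = 258500.00 mm³
x̄ = 221500.00 / 4700.00 = 47.13 mm
ȳ = 258500.00 / 4700.00 = 55.00 mm

x̄ = 47.13 mm, ȳ = 55.00 mm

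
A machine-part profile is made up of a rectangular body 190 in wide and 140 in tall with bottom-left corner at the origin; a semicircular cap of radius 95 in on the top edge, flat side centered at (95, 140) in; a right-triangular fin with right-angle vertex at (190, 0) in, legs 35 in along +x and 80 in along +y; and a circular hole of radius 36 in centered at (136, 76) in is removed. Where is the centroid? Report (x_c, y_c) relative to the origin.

Part | A | x̄ᵢ | ȳᵢ | A·x̄ᵢ | A·ȳᵢ
rectangular body | 26600.00 | 95.00 | 70.00 | 2527000.00 | 1862000.00
semicircular top | 14176.44 | 95.00 | 180.32 | 1346761.50 | 2556284.49
triangular fin | 1400.00 | 201.67 | 26.67 | 282333.33 | 37333.33
hole | -4071.50 | 136.00 | 76.00 | -553724.55 | -309434.31
Σ | 38104.93 |  |  | 3602370.28 | 4146183.52
x_c = 3602370.28 / 38104.93 = 94.54 in
y_c = 4146183.52 / 38104.93 = 108.81 in

x_c = 94.54 in, y_c = 108.81 in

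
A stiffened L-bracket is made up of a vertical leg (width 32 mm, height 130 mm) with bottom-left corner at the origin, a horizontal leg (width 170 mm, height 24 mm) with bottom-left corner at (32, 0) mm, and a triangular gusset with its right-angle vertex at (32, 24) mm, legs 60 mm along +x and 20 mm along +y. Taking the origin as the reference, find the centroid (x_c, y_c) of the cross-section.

vertical leg: A = 32 × 130 = 4160.00, centroid at (16.00, 65.00).
horizontal leg: A = 170 × 24 = 4080.00, centroid at (117.00, 12.00).
gusset: A = ½·60·20 = 600.00, centroid at (52.00, 30.67).
ΣA = 8840.00 mm²
ΣAx_c = (4160.00)(16.00) + (4080.00)(117.00) + (600.00)(52.00) = 575120.00 mm³
ΣAy_c = (4160.00)(65.00) + (4080.00)(12.00) + (600.00)(30.67) = 337760.00 mm³
x_c = 575120.00 / 8840.00 = 65.06 mm
y_c = 337760.00 / 8840.00 = 38.21 mm

x_c = 65.06 mm, y_c = 38.21 mm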